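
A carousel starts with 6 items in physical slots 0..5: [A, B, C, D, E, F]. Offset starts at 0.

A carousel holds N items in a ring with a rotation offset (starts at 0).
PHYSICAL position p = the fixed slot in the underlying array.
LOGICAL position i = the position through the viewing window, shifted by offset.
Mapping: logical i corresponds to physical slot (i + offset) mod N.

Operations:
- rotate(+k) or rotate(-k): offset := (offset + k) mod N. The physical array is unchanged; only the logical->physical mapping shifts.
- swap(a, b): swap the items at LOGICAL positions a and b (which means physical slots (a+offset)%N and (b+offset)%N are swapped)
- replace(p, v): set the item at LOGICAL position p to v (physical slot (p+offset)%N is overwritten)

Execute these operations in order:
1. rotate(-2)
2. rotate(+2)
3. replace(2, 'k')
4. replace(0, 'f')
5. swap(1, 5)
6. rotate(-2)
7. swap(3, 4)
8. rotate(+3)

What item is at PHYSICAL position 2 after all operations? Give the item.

After op 1 (rotate(-2)): offset=4, physical=[A,B,C,D,E,F], logical=[E,F,A,B,C,D]
After op 2 (rotate(+2)): offset=0, physical=[A,B,C,D,E,F], logical=[A,B,C,D,E,F]
After op 3 (replace(2, 'k')): offset=0, physical=[A,B,k,D,E,F], logical=[A,B,k,D,E,F]
After op 4 (replace(0, 'f')): offset=0, physical=[f,B,k,D,E,F], logical=[f,B,k,D,E,F]
After op 5 (swap(1, 5)): offset=0, physical=[f,F,k,D,E,B], logical=[f,F,k,D,E,B]
After op 6 (rotate(-2)): offset=4, physical=[f,F,k,D,E,B], logical=[E,B,f,F,k,D]
After op 7 (swap(3, 4)): offset=4, physical=[f,k,F,D,E,B], logical=[E,B,f,k,F,D]
After op 8 (rotate(+3)): offset=1, physical=[f,k,F,D,E,B], logical=[k,F,D,E,B,f]

Answer: F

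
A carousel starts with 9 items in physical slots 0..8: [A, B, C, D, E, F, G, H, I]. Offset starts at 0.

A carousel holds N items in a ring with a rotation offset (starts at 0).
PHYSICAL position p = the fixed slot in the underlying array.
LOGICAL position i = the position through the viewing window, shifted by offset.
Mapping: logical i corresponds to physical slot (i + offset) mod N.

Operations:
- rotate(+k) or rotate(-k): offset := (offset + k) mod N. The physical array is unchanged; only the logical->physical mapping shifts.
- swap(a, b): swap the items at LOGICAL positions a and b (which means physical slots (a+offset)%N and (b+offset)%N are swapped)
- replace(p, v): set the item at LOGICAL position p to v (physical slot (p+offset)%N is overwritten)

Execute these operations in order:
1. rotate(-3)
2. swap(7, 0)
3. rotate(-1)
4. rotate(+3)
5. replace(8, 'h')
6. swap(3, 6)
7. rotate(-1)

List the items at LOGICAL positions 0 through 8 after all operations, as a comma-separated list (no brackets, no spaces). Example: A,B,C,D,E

After op 1 (rotate(-3)): offset=6, physical=[A,B,C,D,E,F,G,H,I], logical=[G,H,I,A,B,C,D,E,F]
After op 2 (swap(7, 0)): offset=6, physical=[A,B,C,D,G,F,E,H,I], logical=[E,H,I,A,B,C,D,G,F]
After op 3 (rotate(-1)): offset=5, physical=[A,B,C,D,G,F,E,H,I], logical=[F,E,H,I,A,B,C,D,G]
After op 4 (rotate(+3)): offset=8, physical=[A,B,C,D,G,F,E,H,I], logical=[I,A,B,C,D,G,F,E,H]
After op 5 (replace(8, 'h')): offset=8, physical=[A,B,C,D,G,F,E,h,I], logical=[I,A,B,C,D,G,F,E,h]
After op 6 (swap(3, 6)): offset=8, physical=[A,B,F,D,G,C,E,h,I], logical=[I,A,B,F,D,G,C,E,h]
After op 7 (rotate(-1)): offset=7, physical=[A,B,F,D,G,C,E,h,I], logical=[h,I,A,B,F,D,G,C,E]

Answer: h,I,A,B,F,D,G,C,E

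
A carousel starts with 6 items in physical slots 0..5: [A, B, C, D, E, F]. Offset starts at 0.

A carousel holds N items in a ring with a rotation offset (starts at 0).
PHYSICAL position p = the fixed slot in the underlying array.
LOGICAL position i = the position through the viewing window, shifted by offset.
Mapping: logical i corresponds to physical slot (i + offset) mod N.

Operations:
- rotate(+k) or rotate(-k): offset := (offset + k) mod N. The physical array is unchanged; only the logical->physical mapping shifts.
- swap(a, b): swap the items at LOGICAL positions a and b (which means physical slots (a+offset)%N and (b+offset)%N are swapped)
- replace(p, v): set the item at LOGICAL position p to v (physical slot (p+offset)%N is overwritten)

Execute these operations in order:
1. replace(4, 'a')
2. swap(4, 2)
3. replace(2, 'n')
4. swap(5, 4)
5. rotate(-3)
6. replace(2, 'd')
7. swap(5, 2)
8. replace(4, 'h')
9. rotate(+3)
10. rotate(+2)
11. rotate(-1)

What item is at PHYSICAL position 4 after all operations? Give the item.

Answer: F

Derivation:
After op 1 (replace(4, 'a')): offset=0, physical=[A,B,C,D,a,F], logical=[A,B,C,D,a,F]
After op 2 (swap(4, 2)): offset=0, physical=[A,B,a,D,C,F], logical=[A,B,a,D,C,F]
After op 3 (replace(2, 'n')): offset=0, physical=[A,B,n,D,C,F], logical=[A,B,n,D,C,F]
After op 4 (swap(5, 4)): offset=0, physical=[A,B,n,D,F,C], logical=[A,B,n,D,F,C]
After op 5 (rotate(-3)): offset=3, physical=[A,B,n,D,F,C], logical=[D,F,C,A,B,n]
After op 6 (replace(2, 'd')): offset=3, physical=[A,B,n,D,F,d], logical=[D,F,d,A,B,n]
After op 7 (swap(5, 2)): offset=3, physical=[A,B,d,D,F,n], logical=[D,F,n,A,B,d]
After op 8 (replace(4, 'h')): offset=3, physical=[A,h,d,D,F,n], logical=[D,F,n,A,h,d]
After op 9 (rotate(+3)): offset=0, physical=[A,h,d,D,F,n], logical=[A,h,d,D,F,n]
After op 10 (rotate(+2)): offset=2, physical=[A,h,d,D,F,n], logical=[d,D,F,n,A,h]
After op 11 (rotate(-1)): offset=1, physical=[A,h,d,D,F,n], logical=[h,d,D,F,n,A]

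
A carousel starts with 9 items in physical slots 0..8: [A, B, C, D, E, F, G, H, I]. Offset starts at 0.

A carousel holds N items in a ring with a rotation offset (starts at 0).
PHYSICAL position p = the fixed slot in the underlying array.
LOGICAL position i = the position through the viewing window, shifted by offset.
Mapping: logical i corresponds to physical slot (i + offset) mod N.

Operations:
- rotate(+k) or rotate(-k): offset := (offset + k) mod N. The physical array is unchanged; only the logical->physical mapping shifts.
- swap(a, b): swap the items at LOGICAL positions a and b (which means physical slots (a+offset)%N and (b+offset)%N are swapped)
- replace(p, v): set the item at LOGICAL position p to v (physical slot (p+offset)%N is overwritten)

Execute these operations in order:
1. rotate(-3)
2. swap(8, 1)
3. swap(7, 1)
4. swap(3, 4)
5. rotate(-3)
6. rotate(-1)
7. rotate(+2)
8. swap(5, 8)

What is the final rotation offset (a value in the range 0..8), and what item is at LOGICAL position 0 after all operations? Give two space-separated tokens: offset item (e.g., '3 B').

After op 1 (rotate(-3)): offset=6, physical=[A,B,C,D,E,F,G,H,I], logical=[G,H,I,A,B,C,D,E,F]
After op 2 (swap(8, 1)): offset=6, physical=[A,B,C,D,E,H,G,F,I], logical=[G,F,I,A,B,C,D,E,H]
After op 3 (swap(7, 1)): offset=6, physical=[A,B,C,D,F,H,G,E,I], logical=[G,E,I,A,B,C,D,F,H]
After op 4 (swap(3, 4)): offset=6, physical=[B,A,C,D,F,H,G,E,I], logical=[G,E,I,B,A,C,D,F,H]
After op 5 (rotate(-3)): offset=3, physical=[B,A,C,D,F,H,G,E,I], logical=[D,F,H,G,E,I,B,A,C]
After op 6 (rotate(-1)): offset=2, physical=[B,A,C,D,F,H,G,E,I], logical=[C,D,F,H,G,E,I,B,A]
After op 7 (rotate(+2)): offset=4, physical=[B,A,C,D,F,H,G,E,I], logical=[F,H,G,E,I,B,A,C,D]
After op 8 (swap(5, 8)): offset=4, physical=[D,A,C,B,F,H,G,E,I], logical=[F,H,G,E,I,D,A,C,B]

Answer: 4 F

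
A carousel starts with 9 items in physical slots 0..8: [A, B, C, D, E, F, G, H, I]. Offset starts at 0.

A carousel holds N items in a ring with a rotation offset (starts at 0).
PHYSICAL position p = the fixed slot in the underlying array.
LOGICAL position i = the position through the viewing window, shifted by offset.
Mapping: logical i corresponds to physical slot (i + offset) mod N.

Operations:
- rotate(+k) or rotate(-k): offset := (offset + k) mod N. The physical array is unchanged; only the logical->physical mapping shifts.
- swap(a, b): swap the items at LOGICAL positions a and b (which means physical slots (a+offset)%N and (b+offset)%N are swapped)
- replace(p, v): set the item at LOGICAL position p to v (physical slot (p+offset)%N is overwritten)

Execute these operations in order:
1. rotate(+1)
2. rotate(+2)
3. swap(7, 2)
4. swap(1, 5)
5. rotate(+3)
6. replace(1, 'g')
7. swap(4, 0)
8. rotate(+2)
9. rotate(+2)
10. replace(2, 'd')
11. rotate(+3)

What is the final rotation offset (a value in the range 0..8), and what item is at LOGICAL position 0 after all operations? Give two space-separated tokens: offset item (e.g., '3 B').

Answer: 4 I

Derivation:
After op 1 (rotate(+1)): offset=1, physical=[A,B,C,D,E,F,G,H,I], logical=[B,C,D,E,F,G,H,I,A]
After op 2 (rotate(+2)): offset=3, physical=[A,B,C,D,E,F,G,H,I], logical=[D,E,F,G,H,I,A,B,C]
After op 3 (swap(7, 2)): offset=3, physical=[A,F,C,D,E,B,G,H,I], logical=[D,E,B,G,H,I,A,F,C]
After op 4 (swap(1, 5)): offset=3, physical=[A,F,C,D,I,B,G,H,E], logical=[D,I,B,G,H,E,A,F,C]
After op 5 (rotate(+3)): offset=6, physical=[A,F,C,D,I,B,G,H,E], logical=[G,H,E,A,F,C,D,I,B]
After op 6 (replace(1, 'g')): offset=6, physical=[A,F,C,D,I,B,G,g,E], logical=[G,g,E,A,F,C,D,I,B]
After op 7 (swap(4, 0)): offset=6, physical=[A,G,C,D,I,B,F,g,E], logical=[F,g,E,A,G,C,D,I,B]
After op 8 (rotate(+2)): offset=8, physical=[A,G,C,D,I,B,F,g,E], logical=[E,A,G,C,D,I,B,F,g]
After op 9 (rotate(+2)): offset=1, physical=[A,G,C,D,I,B,F,g,E], logical=[G,C,D,I,B,F,g,E,A]
After op 10 (replace(2, 'd')): offset=1, physical=[A,G,C,d,I,B,F,g,E], logical=[G,C,d,I,B,F,g,E,A]
After op 11 (rotate(+3)): offset=4, physical=[A,G,C,d,I,B,F,g,E], logical=[I,B,F,g,E,A,G,C,d]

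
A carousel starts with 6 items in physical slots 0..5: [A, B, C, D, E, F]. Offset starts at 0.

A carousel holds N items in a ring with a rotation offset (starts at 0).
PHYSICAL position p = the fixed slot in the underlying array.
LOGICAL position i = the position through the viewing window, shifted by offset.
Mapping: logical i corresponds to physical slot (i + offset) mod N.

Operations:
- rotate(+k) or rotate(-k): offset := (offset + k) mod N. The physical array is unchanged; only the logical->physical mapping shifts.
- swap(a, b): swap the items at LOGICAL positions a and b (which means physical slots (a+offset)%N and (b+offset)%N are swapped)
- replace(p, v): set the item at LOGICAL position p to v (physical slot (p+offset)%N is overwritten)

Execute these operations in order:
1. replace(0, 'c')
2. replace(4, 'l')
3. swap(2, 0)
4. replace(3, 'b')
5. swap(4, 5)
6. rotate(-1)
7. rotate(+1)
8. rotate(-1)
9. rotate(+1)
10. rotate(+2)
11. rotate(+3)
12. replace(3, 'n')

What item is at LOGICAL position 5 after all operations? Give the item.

Answer: F

Derivation:
After op 1 (replace(0, 'c')): offset=0, physical=[c,B,C,D,E,F], logical=[c,B,C,D,E,F]
After op 2 (replace(4, 'l')): offset=0, physical=[c,B,C,D,l,F], logical=[c,B,C,D,l,F]
After op 3 (swap(2, 0)): offset=0, physical=[C,B,c,D,l,F], logical=[C,B,c,D,l,F]
After op 4 (replace(3, 'b')): offset=0, physical=[C,B,c,b,l,F], logical=[C,B,c,b,l,F]
After op 5 (swap(4, 5)): offset=0, physical=[C,B,c,b,F,l], logical=[C,B,c,b,F,l]
After op 6 (rotate(-1)): offset=5, physical=[C,B,c,b,F,l], logical=[l,C,B,c,b,F]
After op 7 (rotate(+1)): offset=0, physical=[C,B,c,b,F,l], logical=[C,B,c,b,F,l]
After op 8 (rotate(-1)): offset=5, physical=[C,B,c,b,F,l], logical=[l,C,B,c,b,F]
After op 9 (rotate(+1)): offset=0, physical=[C,B,c,b,F,l], logical=[C,B,c,b,F,l]
After op 10 (rotate(+2)): offset=2, physical=[C,B,c,b,F,l], logical=[c,b,F,l,C,B]
After op 11 (rotate(+3)): offset=5, physical=[C,B,c,b,F,l], logical=[l,C,B,c,b,F]
After op 12 (replace(3, 'n')): offset=5, physical=[C,B,n,b,F,l], logical=[l,C,B,n,b,F]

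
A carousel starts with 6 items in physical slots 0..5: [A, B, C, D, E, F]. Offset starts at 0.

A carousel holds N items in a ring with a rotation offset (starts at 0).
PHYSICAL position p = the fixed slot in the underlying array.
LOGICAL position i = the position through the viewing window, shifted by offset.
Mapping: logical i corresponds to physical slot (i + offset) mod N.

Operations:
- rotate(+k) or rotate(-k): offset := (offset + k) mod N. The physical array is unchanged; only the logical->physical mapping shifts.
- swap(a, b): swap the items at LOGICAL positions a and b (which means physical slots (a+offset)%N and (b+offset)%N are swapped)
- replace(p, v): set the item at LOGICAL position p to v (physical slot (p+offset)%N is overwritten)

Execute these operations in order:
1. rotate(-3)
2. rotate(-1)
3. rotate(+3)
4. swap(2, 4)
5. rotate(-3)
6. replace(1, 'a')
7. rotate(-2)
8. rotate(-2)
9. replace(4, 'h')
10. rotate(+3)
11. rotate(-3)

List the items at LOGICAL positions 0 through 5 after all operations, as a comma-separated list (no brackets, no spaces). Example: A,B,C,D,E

Answer: E,F,A,D,h,a

Derivation:
After op 1 (rotate(-3)): offset=3, physical=[A,B,C,D,E,F], logical=[D,E,F,A,B,C]
After op 2 (rotate(-1)): offset=2, physical=[A,B,C,D,E,F], logical=[C,D,E,F,A,B]
After op 3 (rotate(+3)): offset=5, physical=[A,B,C,D,E,F], logical=[F,A,B,C,D,E]
After op 4 (swap(2, 4)): offset=5, physical=[A,D,C,B,E,F], logical=[F,A,D,C,B,E]
After op 5 (rotate(-3)): offset=2, physical=[A,D,C,B,E,F], logical=[C,B,E,F,A,D]
After op 6 (replace(1, 'a')): offset=2, physical=[A,D,C,a,E,F], logical=[C,a,E,F,A,D]
After op 7 (rotate(-2)): offset=0, physical=[A,D,C,a,E,F], logical=[A,D,C,a,E,F]
After op 8 (rotate(-2)): offset=4, physical=[A,D,C,a,E,F], logical=[E,F,A,D,C,a]
After op 9 (replace(4, 'h')): offset=4, physical=[A,D,h,a,E,F], logical=[E,F,A,D,h,a]
After op 10 (rotate(+3)): offset=1, physical=[A,D,h,a,E,F], logical=[D,h,a,E,F,A]
After op 11 (rotate(-3)): offset=4, physical=[A,D,h,a,E,F], logical=[E,F,A,D,h,a]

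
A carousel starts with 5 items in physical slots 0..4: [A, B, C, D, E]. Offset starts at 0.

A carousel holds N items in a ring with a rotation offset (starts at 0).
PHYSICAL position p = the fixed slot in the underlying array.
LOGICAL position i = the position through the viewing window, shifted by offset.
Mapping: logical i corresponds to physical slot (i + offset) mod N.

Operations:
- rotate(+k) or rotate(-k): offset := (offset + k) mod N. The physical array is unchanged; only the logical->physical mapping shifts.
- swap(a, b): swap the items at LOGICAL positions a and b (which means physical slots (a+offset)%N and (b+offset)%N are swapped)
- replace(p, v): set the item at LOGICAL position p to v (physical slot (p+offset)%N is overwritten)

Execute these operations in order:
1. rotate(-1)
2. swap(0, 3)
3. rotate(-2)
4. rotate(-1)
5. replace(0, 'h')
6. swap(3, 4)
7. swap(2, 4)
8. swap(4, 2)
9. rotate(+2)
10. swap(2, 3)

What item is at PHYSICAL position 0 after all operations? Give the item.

Answer: h

Derivation:
After op 1 (rotate(-1)): offset=4, physical=[A,B,C,D,E], logical=[E,A,B,C,D]
After op 2 (swap(0, 3)): offset=4, physical=[A,B,E,D,C], logical=[C,A,B,E,D]
After op 3 (rotate(-2)): offset=2, physical=[A,B,E,D,C], logical=[E,D,C,A,B]
After op 4 (rotate(-1)): offset=1, physical=[A,B,E,D,C], logical=[B,E,D,C,A]
After op 5 (replace(0, 'h')): offset=1, physical=[A,h,E,D,C], logical=[h,E,D,C,A]
After op 6 (swap(3, 4)): offset=1, physical=[C,h,E,D,A], logical=[h,E,D,A,C]
After op 7 (swap(2, 4)): offset=1, physical=[D,h,E,C,A], logical=[h,E,C,A,D]
After op 8 (swap(4, 2)): offset=1, physical=[C,h,E,D,A], logical=[h,E,D,A,C]
After op 9 (rotate(+2)): offset=3, physical=[C,h,E,D,A], logical=[D,A,C,h,E]
After op 10 (swap(2, 3)): offset=3, physical=[h,C,E,D,A], logical=[D,A,h,C,E]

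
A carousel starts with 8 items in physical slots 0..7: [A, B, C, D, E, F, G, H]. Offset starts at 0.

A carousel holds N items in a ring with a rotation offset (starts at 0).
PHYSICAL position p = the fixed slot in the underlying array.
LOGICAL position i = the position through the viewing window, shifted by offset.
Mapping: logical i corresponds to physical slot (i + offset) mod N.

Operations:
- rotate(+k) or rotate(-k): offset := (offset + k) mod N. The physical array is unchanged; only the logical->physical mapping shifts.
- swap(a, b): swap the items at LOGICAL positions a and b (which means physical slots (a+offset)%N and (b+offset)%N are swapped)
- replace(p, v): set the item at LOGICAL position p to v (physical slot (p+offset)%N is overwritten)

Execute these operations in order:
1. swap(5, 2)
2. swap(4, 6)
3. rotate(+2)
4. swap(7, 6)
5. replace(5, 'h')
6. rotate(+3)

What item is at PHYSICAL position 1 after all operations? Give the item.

After op 1 (swap(5, 2)): offset=0, physical=[A,B,F,D,E,C,G,H], logical=[A,B,F,D,E,C,G,H]
After op 2 (swap(4, 6)): offset=0, physical=[A,B,F,D,G,C,E,H], logical=[A,B,F,D,G,C,E,H]
After op 3 (rotate(+2)): offset=2, physical=[A,B,F,D,G,C,E,H], logical=[F,D,G,C,E,H,A,B]
After op 4 (swap(7, 6)): offset=2, physical=[B,A,F,D,G,C,E,H], logical=[F,D,G,C,E,H,B,A]
After op 5 (replace(5, 'h')): offset=2, physical=[B,A,F,D,G,C,E,h], logical=[F,D,G,C,E,h,B,A]
After op 6 (rotate(+3)): offset=5, physical=[B,A,F,D,G,C,E,h], logical=[C,E,h,B,A,F,D,G]

Answer: A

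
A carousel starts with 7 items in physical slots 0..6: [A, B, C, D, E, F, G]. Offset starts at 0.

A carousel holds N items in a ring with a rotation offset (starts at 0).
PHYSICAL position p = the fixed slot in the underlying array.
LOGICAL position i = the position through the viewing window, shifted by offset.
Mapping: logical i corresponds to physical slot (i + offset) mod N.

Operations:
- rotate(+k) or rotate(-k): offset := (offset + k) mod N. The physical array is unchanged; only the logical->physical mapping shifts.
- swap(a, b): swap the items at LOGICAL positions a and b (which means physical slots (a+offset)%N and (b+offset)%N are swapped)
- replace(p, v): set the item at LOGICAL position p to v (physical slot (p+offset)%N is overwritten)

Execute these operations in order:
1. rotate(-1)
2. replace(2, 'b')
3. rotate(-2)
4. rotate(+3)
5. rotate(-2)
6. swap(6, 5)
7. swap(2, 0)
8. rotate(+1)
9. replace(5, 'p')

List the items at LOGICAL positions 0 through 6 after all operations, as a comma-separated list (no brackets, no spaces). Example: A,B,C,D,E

After op 1 (rotate(-1)): offset=6, physical=[A,B,C,D,E,F,G], logical=[G,A,B,C,D,E,F]
After op 2 (replace(2, 'b')): offset=6, physical=[A,b,C,D,E,F,G], logical=[G,A,b,C,D,E,F]
After op 3 (rotate(-2)): offset=4, physical=[A,b,C,D,E,F,G], logical=[E,F,G,A,b,C,D]
After op 4 (rotate(+3)): offset=0, physical=[A,b,C,D,E,F,G], logical=[A,b,C,D,E,F,G]
After op 5 (rotate(-2)): offset=5, physical=[A,b,C,D,E,F,G], logical=[F,G,A,b,C,D,E]
After op 6 (swap(6, 5)): offset=5, physical=[A,b,C,E,D,F,G], logical=[F,G,A,b,C,E,D]
After op 7 (swap(2, 0)): offset=5, physical=[F,b,C,E,D,A,G], logical=[A,G,F,b,C,E,D]
After op 8 (rotate(+1)): offset=6, physical=[F,b,C,E,D,A,G], logical=[G,F,b,C,E,D,A]
After op 9 (replace(5, 'p')): offset=6, physical=[F,b,C,E,p,A,G], logical=[G,F,b,C,E,p,A]

Answer: G,F,b,C,E,p,A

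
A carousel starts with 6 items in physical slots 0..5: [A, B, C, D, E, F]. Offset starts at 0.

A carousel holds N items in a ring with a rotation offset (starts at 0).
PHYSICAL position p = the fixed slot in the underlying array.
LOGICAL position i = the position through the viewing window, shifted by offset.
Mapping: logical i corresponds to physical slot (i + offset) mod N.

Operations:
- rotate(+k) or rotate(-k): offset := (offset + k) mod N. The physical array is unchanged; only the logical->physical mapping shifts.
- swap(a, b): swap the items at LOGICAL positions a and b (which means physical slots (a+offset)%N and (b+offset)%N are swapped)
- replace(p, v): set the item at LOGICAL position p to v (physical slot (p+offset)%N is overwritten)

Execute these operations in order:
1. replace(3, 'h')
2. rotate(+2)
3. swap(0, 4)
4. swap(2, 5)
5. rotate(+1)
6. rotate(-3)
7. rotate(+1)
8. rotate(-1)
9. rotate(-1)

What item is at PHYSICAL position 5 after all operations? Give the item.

Answer: F

Derivation:
After op 1 (replace(3, 'h')): offset=0, physical=[A,B,C,h,E,F], logical=[A,B,C,h,E,F]
After op 2 (rotate(+2)): offset=2, physical=[A,B,C,h,E,F], logical=[C,h,E,F,A,B]
After op 3 (swap(0, 4)): offset=2, physical=[C,B,A,h,E,F], logical=[A,h,E,F,C,B]
After op 4 (swap(2, 5)): offset=2, physical=[C,E,A,h,B,F], logical=[A,h,B,F,C,E]
After op 5 (rotate(+1)): offset=3, physical=[C,E,A,h,B,F], logical=[h,B,F,C,E,A]
After op 6 (rotate(-3)): offset=0, physical=[C,E,A,h,B,F], logical=[C,E,A,h,B,F]
After op 7 (rotate(+1)): offset=1, physical=[C,E,A,h,B,F], logical=[E,A,h,B,F,C]
After op 8 (rotate(-1)): offset=0, physical=[C,E,A,h,B,F], logical=[C,E,A,h,B,F]
After op 9 (rotate(-1)): offset=5, physical=[C,E,A,h,B,F], logical=[F,C,E,A,h,B]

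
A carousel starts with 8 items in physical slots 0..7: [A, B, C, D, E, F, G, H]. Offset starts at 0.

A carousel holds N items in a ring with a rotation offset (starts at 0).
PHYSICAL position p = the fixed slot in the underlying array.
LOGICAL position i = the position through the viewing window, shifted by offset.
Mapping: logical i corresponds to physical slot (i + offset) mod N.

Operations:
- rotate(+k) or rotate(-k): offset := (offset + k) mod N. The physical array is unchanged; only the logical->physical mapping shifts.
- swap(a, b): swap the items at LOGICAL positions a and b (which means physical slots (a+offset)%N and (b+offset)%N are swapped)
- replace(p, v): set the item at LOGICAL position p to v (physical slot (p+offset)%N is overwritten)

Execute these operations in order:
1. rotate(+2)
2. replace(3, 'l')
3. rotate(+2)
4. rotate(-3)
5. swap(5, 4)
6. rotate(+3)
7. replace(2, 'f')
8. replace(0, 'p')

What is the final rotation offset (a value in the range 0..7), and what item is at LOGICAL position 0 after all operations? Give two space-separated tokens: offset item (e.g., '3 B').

Answer: 4 p

Derivation:
After op 1 (rotate(+2)): offset=2, physical=[A,B,C,D,E,F,G,H], logical=[C,D,E,F,G,H,A,B]
After op 2 (replace(3, 'l')): offset=2, physical=[A,B,C,D,E,l,G,H], logical=[C,D,E,l,G,H,A,B]
After op 3 (rotate(+2)): offset=4, physical=[A,B,C,D,E,l,G,H], logical=[E,l,G,H,A,B,C,D]
After op 4 (rotate(-3)): offset=1, physical=[A,B,C,D,E,l,G,H], logical=[B,C,D,E,l,G,H,A]
After op 5 (swap(5, 4)): offset=1, physical=[A,B,C,D,E,G,l,H], logical=[B,C,D,E,G,l,H,A]
After op 6 (rotate(+3)): offset=4, physical=[A,B,C,D,E,G,l,H], logical=[E,G,l,H,A,B,C,D]
After op 7 (replace(2, 'f')): offset=4, physical=[A,B,C,D,E,G,f,H], logical=[E,G,f,H,A,B,C,D]
After op 8 (replace(0, 'p')): offset=4, physical=[A,B,C,D,p,G,f,H], logical=[p,G,f,H,A,B,C,D]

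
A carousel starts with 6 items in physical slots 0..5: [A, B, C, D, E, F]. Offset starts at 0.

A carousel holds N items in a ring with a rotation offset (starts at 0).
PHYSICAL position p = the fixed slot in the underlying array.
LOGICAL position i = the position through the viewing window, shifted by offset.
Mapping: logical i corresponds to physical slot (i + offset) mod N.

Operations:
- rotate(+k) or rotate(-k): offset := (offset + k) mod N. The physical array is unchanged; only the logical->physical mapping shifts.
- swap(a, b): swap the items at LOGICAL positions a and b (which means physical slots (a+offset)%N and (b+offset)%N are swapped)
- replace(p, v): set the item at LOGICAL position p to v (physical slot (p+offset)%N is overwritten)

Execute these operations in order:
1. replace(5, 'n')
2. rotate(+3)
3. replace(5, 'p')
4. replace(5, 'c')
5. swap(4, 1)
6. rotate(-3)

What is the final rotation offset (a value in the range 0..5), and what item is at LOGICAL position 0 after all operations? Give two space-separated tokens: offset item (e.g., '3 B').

Answer: 0 A

Derivation:
After op 1 (replace(5, 'n')): offset=0, physical=[A,B,C,D,E,n], logical=[A,B,C,D,E,n]
After op 2 (rotate(+3)): offset=3, physical=[A,B,C,D,E,n], logical=[D,E,n,A,B,C]
After op 3 (replace(5, 'p')): offset=3, physical=[A,B,p,D,E,n], logical=[D,E,n,A,B,p]
After op 4 (replace(5, 'c')): offset=3, physical=[A,B,c,D,E,n], logical=[D,E,n,A,B,c]
After op 5 (swap(4, 1)): offset=3, physical=[A,E,c,D,B,n], logical=[D,B,n,A,E,c]
After op 6 (rotate(-3)): offset=0, physical=[A,E,c,D,B,n], logical=[A,E,c,D,B,n]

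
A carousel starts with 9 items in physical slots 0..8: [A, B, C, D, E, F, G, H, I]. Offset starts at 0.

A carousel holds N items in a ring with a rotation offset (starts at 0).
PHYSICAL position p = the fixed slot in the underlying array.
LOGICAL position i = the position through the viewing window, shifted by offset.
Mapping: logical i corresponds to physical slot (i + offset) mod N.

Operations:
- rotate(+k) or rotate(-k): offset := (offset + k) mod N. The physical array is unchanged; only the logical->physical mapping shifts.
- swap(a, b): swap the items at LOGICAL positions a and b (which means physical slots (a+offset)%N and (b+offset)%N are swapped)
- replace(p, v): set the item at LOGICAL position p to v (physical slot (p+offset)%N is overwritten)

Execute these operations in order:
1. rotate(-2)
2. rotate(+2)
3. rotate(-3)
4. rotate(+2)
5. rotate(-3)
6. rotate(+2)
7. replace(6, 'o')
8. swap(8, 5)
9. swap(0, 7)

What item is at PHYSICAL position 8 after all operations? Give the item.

After op 1 (rotate(-2)): offset=7, physical=[A,B,C,D,E,F,G,H,I], logical=[H,I,A,B,C,D,E,F,G]
After op 2 (rotate(+2)): offset=0, physical=[A,B,C,D,E,F,G,H,I], logical=[A,B,C,D,E,F,G,H,I]
After op 3 (rotate(-3)): offset=6, physical=[A,B,C,D,E,F,G,H,I], logical=[G,H,I,A,B,C,D,E,F]
After op 4 (rotate(+2)): offset=8, physical=[A,B,C,D,E,F,G,H,I], logical=[I,A,B,C,D,E,F,G,H]
After op 5 (rotate(-3)): offset=5, physical=[A,B,C,D,E,F,G,H,I], logical=[F,G,H,I,A,B,C,D,E]
After op 6 (rotate(+2)): offset=7, physical=[A,B,C,D,E,F,G,H,I], logical=[H,I,A,B,C,D,E,F,G]
After op 7 (replace(6, 'o')): offset=7, physical=[A,B,C,D,o,F,G,H,I], logical=[H,I,A,B,C,D,o,F,G]
After op 8 (swap(8, 5)): offset=7, physical=[A,B,C,G,o,F,D,H,I], logical=[H,I,A,B,C,G,o,F,D]
After op 9 (swap(0, 7)): offset=7, physical=[A,B,C,G,o,H,D,F,I], logical=[F,I,A,B,C,G,o,H,D]

Answer: I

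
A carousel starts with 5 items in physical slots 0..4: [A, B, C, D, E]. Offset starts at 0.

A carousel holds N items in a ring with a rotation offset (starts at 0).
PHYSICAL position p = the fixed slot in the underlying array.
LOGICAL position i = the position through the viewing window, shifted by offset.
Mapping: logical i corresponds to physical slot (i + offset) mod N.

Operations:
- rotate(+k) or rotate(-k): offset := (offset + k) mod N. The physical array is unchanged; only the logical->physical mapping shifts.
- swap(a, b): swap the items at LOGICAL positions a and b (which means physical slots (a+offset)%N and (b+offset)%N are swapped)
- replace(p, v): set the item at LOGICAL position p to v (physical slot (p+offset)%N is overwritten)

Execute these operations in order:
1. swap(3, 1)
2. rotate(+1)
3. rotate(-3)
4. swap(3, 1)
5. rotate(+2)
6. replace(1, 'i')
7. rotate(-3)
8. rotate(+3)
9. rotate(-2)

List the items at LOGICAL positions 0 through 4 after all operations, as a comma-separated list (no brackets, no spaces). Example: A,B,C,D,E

After op 1 (swap(3, 1)): offset=0, physical=[A,D,C,B,E], logical=[A,D,C,B,E]
After op 2 (rotate(+1)): offset=1, physical=[A,D,C,B,E], logical=[D,C,B,E,A]
After op 3 (rotate(-3)): offset=3, physical=[A,D,C,B,E], logical=[B,E,A,D,C]
After op 4 (swap(3, 1)): offset=3, physical=[A,E,C,B,D], logical=[B,D,A,E,C]
After op 5 (rotate(+2)): offset=0, physical=[A,E,C,B,D], logical=[A,E,C,B,D]
After op 6 (replace(1, 'i')): offset=0, physical=[A,i,C,B,D], logical=[A,i,C,B,D]
After op 7 (rotate(-3)): offset=2, physical=[A,i,C,B,D], logical=[C,B,D,A,i]
After op 8 (rotate(+3)): offset=0, physical=[A,i,C,B,D], logical=[A,i,C,B,D]
After op 9 (rotate(-2)): offset=3, physical=[A,i,C,B,D], logical=[B,D,A,i,C]

Answer: B,D,A,i,C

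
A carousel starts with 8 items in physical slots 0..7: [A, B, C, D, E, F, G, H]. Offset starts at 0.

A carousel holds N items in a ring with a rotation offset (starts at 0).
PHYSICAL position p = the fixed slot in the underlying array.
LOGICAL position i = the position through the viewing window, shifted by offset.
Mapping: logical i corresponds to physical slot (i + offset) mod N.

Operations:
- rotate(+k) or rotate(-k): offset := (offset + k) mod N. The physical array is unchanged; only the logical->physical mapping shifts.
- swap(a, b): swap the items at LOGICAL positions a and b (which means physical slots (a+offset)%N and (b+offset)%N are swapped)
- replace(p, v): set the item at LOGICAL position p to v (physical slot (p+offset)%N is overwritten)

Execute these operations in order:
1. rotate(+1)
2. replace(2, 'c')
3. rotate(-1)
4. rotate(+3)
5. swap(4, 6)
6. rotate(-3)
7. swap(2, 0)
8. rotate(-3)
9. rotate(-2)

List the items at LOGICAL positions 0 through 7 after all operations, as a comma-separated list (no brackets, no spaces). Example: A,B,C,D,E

Answer: c,E,F,G,B,C,H,A

Derivation:
After op 1 (rotate(+1)): offset=1, physical=[A,B,C,D,E,F,G,H], logical=[B,C,D,E,F,G,H,A]
After op 2 (replace(2, 'c')): offset=1, physical=[A,B,C,c,E,F,G,H], logical=[B,C,c,E,F,G,H,A]
After op 3 (rotate(-1)): offset=0, physical=[A,B,C,c,E,F,G,H], logical=[A,B,C,c,E,F,G,H]
After op 4 (rotate(+3)): offset=3, physical=[A,B,C,c,E,F,G,H], logical=[c,E,F,G,H,A,B,C]
After op 5 (swap(4, 6)): offset=3, physical=[A,H,C,c,E,F,G,B], logical=[c,E,F,G,B,A,H,C]
After op 6 (rotate(-3)): offset=0, physical=[A,H,C,c,E,F,G,B], logical=[A,H,C,c,E,F,G,B]
After op 7 (swap(2, 0)): offset=0, physical=[C,H,A,c,E,F,G,B], logical=[C,H,A,c,E,F,G,B]
After op 8 (rotate(-3)): offset=5, physical=[C,H,A,c,E,F,G,B], logical=[F,G,B,C,H,A,c,E]
After op 9 (rotate(-2)): offset=3, physical=[C,H,A,c,E,F,G,B], logical=[c,E,F,G,B,C,H,A]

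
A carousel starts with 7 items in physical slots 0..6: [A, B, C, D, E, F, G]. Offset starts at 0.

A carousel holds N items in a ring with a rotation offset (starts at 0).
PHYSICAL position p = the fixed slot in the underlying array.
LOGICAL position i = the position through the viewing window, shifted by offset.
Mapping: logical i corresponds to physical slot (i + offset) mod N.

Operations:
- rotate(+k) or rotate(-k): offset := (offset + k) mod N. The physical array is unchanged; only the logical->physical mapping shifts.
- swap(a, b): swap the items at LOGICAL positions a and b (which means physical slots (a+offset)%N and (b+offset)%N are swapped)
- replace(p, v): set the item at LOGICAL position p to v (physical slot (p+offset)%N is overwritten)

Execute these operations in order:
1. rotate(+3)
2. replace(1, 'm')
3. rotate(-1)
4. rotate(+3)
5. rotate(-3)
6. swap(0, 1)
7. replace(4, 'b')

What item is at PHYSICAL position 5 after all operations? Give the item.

After op 1 (rotate(+3)): offset=3, physical=[A,B,C,D,E,F,G], logical=[D,E,F,G,A,B,C]
After op 2 (replace(1, 'm')): offset=3, physical=[A,B,C,D,m,F,G], logical=[D,m,F,G,A,B,C]
After op 3 (rotate(-1)): offset=2, physical=[A,B,C,D,m,F,G], logical=[C,D,m,F,G,A,B]
After op 4 (rotate(+3)): offset=5, physical=[A,B,C,D,m,F,G], logical=[F,G,A,B,C,D,m]
After op 5 (rotate(-3)): offset=2, physical=[A,B,C,D,m,F,G], logical=[C,D,m,F,G,A,B]
After op 6 (swap(0, 1)): offset=2, physical=[A,B,D,C,m,F,G], logical=[D,C,m,F,G,A,B]
After op 7 (replace(4, 'b')): offset=2, physical=[A,B,D,C,m,F,b], logical=[D,C,m,F,b,A,B]

Answer: F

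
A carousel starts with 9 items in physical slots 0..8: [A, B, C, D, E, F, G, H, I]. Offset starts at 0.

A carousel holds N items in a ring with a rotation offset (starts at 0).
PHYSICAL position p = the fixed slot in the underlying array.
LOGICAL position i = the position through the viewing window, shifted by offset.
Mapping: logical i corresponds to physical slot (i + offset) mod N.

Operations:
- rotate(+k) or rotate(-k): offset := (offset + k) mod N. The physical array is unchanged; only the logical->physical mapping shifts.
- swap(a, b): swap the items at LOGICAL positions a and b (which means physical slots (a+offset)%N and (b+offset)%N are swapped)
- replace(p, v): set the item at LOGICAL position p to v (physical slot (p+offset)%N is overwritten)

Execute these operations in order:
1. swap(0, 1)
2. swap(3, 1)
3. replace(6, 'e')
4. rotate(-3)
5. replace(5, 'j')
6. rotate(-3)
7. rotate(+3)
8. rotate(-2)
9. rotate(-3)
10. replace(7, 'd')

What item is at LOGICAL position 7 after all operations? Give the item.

Answer: d

Derivation:
After op 1 (swap(0, 1)): offset=0, physical=[B,A,C,D,E,F,G,H,I], logical=[B,A,C,D,E,F,G,H,I]
After op 2 (swap(3, 1)): offset=0, physical=[B,D,C,A,E,F,G,H,I], logical=[B,D,C,A,E,F,G,H,I]
After op 3 (replace(6, 'e')): offset=0, physical=[B,D,C,A,E,F,e,H,I], logical=[B,D,C,A,E,F,e,H,I]
After op 4 (rotate(-3)): offset=6, physical=[B,D,C,A,E,F,e,H,I], logical=[e,H,I,B,D,C,A,E,F]
After op 5 (replace(5, 'j')): offset=6, physical=[B,D,j,A,E,F,e,H,I], logical=[e,H,I,B,D,j,A,E,F]
After op 6 (rotate(-3)): offset=3, physical=[B,D,j,A,E,F,e,H,I], logical=[A,E,F,e,H,I,B,D,j]
After op 7 (rotate(+3)): offset=6, physical=[B,D,j,A,E,F,e,H,I], logical=[e,H,I,B,D,j,A,E,F]
After op 8 (rotate(-2)): offset=4, physical=[B,D,j,A,E,F,e,H,I], logical=[E,F,e,H,I,B,D,j,A]
After op 9 (rotate(-3)): offset=1, physical=[B,D,j,A,E,F,e,H,I], logical=[D,j,A,E,F,e,H,I,B]
After op 10 (replace(7, 'd')): offset=1, physical=[B,D,j,A,E,F,e,H,d], logical=[D,j,A,E,F,e,H,d,B]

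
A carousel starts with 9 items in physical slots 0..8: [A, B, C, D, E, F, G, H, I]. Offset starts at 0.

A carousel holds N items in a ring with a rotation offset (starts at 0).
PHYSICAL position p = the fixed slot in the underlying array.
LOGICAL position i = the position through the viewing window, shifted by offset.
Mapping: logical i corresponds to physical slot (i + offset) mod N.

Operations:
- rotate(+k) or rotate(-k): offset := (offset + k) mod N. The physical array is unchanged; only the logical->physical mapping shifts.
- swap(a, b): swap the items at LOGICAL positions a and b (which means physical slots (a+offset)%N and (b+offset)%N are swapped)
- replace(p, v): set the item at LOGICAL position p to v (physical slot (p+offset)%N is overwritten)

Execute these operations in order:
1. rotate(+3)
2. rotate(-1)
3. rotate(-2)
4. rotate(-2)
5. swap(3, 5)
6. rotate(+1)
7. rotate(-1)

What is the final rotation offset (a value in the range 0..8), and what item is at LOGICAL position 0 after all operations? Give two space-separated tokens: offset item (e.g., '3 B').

After op 1 (rotate(+3)): offset=3, physical=[A,B,C,D,E,F,G,H,I], logical=[D,E,F,G,H,I,A,B,C]
After op 2 (rotate(-1)): offset=2, physical=[A,B,C,D,E,F,G,H,I], logical=[C,D,E,F,G,H,I,A,B]
After op 3 (rotate(-2)): offset=0, physical=[A,B,C,D,E,F,G,H,I], logical=[A,B,C,D,E,F,G,H,I]
After op 4 (rotate(-2)): offset=7, physical=[A,B,C,D,E,F,G,H,I], logical=[H,I,A,B,C,D,E,F,G]
After op 5 (swap(3, 5)): offset=7, physical=[A,D,C,B,E,F,G,H,I], logical=[H,I,A,D,C,B,E,F,G]
After op 6 (rotate(+1)): offset=8, physical=[A,D,C,B,E,F,G,H,I], logical=[I,A,D,C,B,E,F,G,H]
After op 7 (rotate(-1)): offset=7, physical=[A,D,C,B,E,F,G,H,I], logical=[H,I,A,D,C,B,E,F,G]

Answer: 7 H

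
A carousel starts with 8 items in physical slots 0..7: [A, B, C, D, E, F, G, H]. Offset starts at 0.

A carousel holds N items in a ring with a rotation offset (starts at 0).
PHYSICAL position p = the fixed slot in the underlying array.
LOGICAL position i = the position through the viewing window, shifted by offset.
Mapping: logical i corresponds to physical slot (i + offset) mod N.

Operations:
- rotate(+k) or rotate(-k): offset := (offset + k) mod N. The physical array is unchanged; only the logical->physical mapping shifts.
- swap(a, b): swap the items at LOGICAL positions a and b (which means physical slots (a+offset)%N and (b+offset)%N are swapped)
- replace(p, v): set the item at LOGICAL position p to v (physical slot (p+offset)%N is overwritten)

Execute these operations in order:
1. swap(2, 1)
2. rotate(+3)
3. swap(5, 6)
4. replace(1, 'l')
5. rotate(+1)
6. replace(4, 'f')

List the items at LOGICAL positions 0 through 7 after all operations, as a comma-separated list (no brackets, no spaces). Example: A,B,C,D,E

Answer: l,F,G,H,f,A,B,D

Derivation:
After op 1 (swap(2, 1)): offset=0, physical=[A,C,B,D,E,F,G,H], logical=[A,C,B,D,E,F,G,H]
After op 2 (rotate(+3)): offset=3, physical=[A,C,B,D,E,F,G,H], logical=[D,E,F,G,H,A,C,B]
After op 3 (swap(5, 6)): offset=3, physical=[C,A,B,D,E,F,G,H], logical=[D,E,F,G,H,C,A,B]
After op 4 (replace(1, 'l')): offset=3, physical=[C,A,B,D,l,F,G,H], logical=[D,l,F,G,H,C,A,B]
After op 5 (rotate(+1)): offset=4, physical=[C,A,B,D,l,F,G,H], logical=[l,F,G,H,C,A,B,D]
After op 6 (replace(4, 'f')): offset=4, physical=[f,A,B,D,l,F,G,H], logical=[l,F,G,H,f,A,B,D]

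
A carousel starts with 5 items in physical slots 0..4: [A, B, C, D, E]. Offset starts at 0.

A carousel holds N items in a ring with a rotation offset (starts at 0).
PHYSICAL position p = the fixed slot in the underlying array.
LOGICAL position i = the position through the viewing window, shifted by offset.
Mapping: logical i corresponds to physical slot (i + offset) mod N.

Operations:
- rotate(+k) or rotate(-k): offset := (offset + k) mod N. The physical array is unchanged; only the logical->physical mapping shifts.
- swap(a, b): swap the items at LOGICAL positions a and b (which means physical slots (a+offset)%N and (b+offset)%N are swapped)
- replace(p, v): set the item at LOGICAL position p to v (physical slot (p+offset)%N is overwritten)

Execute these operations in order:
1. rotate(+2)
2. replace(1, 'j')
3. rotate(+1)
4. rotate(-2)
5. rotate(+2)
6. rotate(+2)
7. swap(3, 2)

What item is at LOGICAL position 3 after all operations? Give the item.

Answer: C

Derivation:
After op 1 (rotate(+2)): offset=2, physical=[A,B,C,D,E], logical=[C,D,E,A,B]
After op 2 (replace(1, 'j')): offset=2, physical=[A,B,C,j,E], logical=[C,j,E,A,B]
After op 3 (rotate(+1)): offset=3, physical=[A,B,C,j,E], logical=[j,E,A,B,C]
After op 4 (rotate(-2)): offset=1, physical=[A,B,C,j,E], logical=[B,C,j,E,A]
After op 5 (rotate(+2)): offset=3, physical=[A,B,C,j,E], logical=[j,E,A,B,C]
After op 6 (rotate(+2)): offset=0, physical=[A,B,C,j,E], logical=[A,B,C,j,E]
After op 7 (swap(3, 2)): offset=0, physical=[A,B,j,C,E], logical=[A,B,j,C,E]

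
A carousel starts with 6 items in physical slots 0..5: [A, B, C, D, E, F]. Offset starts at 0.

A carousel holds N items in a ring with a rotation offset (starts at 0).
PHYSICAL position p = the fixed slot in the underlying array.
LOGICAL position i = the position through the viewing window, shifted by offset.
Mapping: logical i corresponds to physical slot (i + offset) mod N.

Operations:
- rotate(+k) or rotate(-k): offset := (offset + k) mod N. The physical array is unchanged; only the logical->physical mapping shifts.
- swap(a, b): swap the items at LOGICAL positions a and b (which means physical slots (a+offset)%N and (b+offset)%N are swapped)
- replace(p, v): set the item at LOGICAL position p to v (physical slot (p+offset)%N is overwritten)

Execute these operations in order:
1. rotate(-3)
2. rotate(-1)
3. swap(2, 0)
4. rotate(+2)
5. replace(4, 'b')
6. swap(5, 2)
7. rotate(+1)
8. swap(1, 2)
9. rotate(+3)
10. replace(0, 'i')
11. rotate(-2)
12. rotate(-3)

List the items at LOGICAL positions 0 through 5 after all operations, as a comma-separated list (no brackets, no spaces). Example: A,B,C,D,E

Answer: A,C,F,B,D,i

Derivation:
After op 1 (rotate(-3)): offset=3, physical=[A,B,C,D,E,F], logical=[D,E,F,A,B,C]
After op 2 (rotate(-1)): offset=2, physical=[A,B,C,D,E,F], logical=[C,D,E,F,A,B]
After op 3 (swap(2, 0)): offset=2, physical=[A,B,E,D,C,F], logical=[E,D,C,F,A,B]
After op 4 (rotate(+2)): offset=4, physical=[A,B,E,D,C,F], logical=[C,F,A,B,E,D]
After op 5 (replace(4, 'b')): offset=4, physical=[A,B,b,D,C,F], logical=[C,F,A,B,b,D]
After op 6 (swap(5, 2)): offset=4, physical=[D,B,b,A,C,F], logical=[C,F,D,B,b,A]
After op 7 (rotate(+1)): offset=5, physical=[D,B,b,A,C,F], logical=[F,D,B,b,A,C]
After op 8 (swap(1, 2)): offset=5, physical=[B,D,b,A,C,F], logical=[F,B,D,b,A,C]
After op 9 (rotate(+3)): offset=2, physical=[B,D,b,A,C,F], logical=[b,A,C,F,B,D]
After op 10 (replace(0, 'i')): offset=2, physical=[B,D,i,A,C,F], logical=[i,A,C,F,B,D]
After op 11 (rotate(-2)): offset=0, physical=[B,D,i,A,C,F], logical=[B,D,i,A,C,F]
After op 12 (rotate(-3)): offset=3, physical=[B,D,i,A,C,F], logical=[A,C,F,B,D,i]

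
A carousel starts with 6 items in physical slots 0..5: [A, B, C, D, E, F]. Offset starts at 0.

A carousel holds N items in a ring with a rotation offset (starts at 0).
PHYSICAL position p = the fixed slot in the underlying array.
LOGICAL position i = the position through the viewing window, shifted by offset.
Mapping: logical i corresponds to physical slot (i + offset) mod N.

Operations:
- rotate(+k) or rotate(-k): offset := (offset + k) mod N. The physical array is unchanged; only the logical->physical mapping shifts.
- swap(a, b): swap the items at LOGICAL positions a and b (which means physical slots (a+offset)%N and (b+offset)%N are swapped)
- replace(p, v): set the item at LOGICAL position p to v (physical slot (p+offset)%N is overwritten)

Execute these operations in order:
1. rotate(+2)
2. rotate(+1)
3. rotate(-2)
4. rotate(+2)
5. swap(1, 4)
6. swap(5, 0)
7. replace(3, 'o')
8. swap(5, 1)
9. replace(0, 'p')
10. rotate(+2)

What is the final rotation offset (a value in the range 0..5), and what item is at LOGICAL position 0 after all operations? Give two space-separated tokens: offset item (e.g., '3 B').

After op 1 (rotate(+2)): offset=2, physical=[A,B,C,D,E,F], logical=[C,D,E,F,A,B]
After op 2 (rotate(+1)): offset=3, physical=[A,B,C,D,E,F], logical=[D,E,F,A,B,C]
After op 3 (rotate(-2)): offset=1, physical=[A,B,C,D,E,F], logical=[B,C,D,E,F,A]
After op 4 (rotate(+2)): offset=3, physical=[A,B,C,D,E,F], logical=[D,E,F,A,B,C]
After op 5 (swap(1, 4)): offset=3, physical=[A,E,C,D,B,F], logical=[D,B,F,A,E,C]
After op 6 (swap(5, 0)): offset=3, physical=[A,E,D,C,B,F], logical=[C,B,F,A,E,D]
After op 7 (replace(3, 'o')): offset=3, physical=[o,E,D,C,B,F], logical=[C,B,F,o,E,D]
After op 8 (swap(5, 1)): offset=3, physical=[o,E,B,C,D,F], logical=[C,D,F,o,E,B]
After op 9 (replace(0, 'p')): offset=3, physical=[o,E,B,p,D,F], logical=[p,D,F,o,E,B]
After op 10 (rotate(+2)): offset=5, physical=[o,E,B,p,D,F], logical=[F,o,E,B,p,D]

Answer: 5 F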